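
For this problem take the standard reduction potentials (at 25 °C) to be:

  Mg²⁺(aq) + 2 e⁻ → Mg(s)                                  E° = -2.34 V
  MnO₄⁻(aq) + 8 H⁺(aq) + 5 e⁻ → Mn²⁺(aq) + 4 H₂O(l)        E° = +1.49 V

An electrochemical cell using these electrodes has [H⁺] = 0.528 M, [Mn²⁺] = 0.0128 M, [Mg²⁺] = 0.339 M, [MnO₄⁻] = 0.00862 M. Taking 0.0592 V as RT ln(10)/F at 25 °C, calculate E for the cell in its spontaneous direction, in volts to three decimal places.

MnO₄⁻/Mn²⁺ is the cathode (higher E°), Mg²⁺/Mg the anode: E°cell = +1.49 − (-2.34) = +3.83 V, n = 10.
Overall: 2 MnO₄⁻(aq) + 16 H⁺(aq) + 5 Mg(s) → 2 Mn²⁺(aq) + 8 H₂O(l) + 5 Mg²⁺(aq)
Q = [Mn²⁺]^2·[Mg²⁺]^5 / ([MnO₄⁻]^2·[H⁺]^16); log Q = 2.432.
E = E° − (0.0592/n) log Q = +3.83 − (0.0592/10)(2.432) = +3.816 V.

+3.816 V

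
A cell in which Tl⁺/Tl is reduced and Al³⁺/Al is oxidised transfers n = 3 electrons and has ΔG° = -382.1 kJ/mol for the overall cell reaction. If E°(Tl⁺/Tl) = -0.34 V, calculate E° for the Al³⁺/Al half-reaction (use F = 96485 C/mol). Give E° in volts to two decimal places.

E°cell = −ΔG°/(nF) = −(-382.1×10³)/((3)(96485)) = +1.320 V.
Since Tl⁺/Tl is the cathode and Al³⁺/Al the anode, E°cell = E°(Tl⁺/Tl) − E°(Al³⁺/Al).
So E°(Al³⁺/Al) = E°(Tl⁺/Tl) − E°cell = (-0.34) − (+1.320) = -1.66 V.

-1.66 V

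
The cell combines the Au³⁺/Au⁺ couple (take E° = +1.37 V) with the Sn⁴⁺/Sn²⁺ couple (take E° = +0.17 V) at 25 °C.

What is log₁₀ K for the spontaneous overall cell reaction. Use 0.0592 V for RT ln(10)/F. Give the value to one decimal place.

Cathode: Au³⁺/Au⁺; anode: Sn⁴⁺/Sn²⁺. E°cell = +1.20 V, n = 2.
log K = nE°cell / 0.0592 = (2)(+1.20) / 0.0592 = 40.5.

40.5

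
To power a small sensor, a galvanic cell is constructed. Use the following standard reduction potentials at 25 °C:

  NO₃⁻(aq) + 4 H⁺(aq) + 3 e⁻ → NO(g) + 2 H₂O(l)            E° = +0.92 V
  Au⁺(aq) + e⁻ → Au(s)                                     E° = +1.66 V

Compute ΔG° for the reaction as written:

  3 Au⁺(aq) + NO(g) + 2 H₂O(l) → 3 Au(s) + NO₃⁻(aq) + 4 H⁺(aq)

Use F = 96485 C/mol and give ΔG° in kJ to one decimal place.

-214.2 kJ

As written, Au⁺/Au is reduced (cathode) and NO₃⁻/NO is oxidised (anode), so E°cell = (+1.66) − (+0.92) = +0.74 V.
Balancing electrons gives n = 3.
ΔG° = −nFE° = −(3)(96485)(+0.74) = -214,197 J = -214.2 kJ.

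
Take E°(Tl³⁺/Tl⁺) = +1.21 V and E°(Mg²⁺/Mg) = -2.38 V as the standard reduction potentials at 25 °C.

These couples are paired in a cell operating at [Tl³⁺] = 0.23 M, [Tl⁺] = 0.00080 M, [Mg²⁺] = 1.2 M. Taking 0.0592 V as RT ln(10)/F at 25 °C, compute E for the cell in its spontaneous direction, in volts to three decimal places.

Tl³⁺/Tl⁺ is the cathode (higher E°), Mg²⁺/Mg the anode: E°cell = +1.21 − (-2.38) = +3.59 V, n = 2.
Overall: Tl³⁺(aq) + Mg(s) → Tl⁺(aq) + Mg²⁺(aq)
Q = [Tl⁺]·[Mg²⁺] / ([Tl³⁺]); log Q = -2.379.
E = E° − (0.0592/n) log Q = +3.59 − (0.0592/2)(-2.379) = +3.660 V.

+3.660 V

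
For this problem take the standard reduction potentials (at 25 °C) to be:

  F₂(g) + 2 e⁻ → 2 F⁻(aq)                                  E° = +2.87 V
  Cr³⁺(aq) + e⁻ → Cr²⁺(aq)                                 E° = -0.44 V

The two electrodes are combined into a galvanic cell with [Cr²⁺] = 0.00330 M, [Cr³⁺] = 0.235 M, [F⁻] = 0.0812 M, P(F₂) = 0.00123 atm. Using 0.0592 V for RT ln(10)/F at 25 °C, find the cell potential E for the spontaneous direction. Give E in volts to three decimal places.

+3.179 V

F₂/F⁻ is the cathode (higher E°), Cr³⁺/Cr²⁺ the anode: E°cell = +2.87 − (-0.44) = +3.31 V, n = 2.
Overall: F₂(g) + 2 Cr²⁺(aq) → 2 F⁻(aq) + 2 Cr³⁺(aq)
Q = [F⁻]^2·[Cr³⁺]^2 / (P(F₂)·[Cr²⁺]^2); log Q = 4.434.
E = E° − (0.0592/n) log Q = +3.31 − (0.0592/2)(4.434) = +3.179 V.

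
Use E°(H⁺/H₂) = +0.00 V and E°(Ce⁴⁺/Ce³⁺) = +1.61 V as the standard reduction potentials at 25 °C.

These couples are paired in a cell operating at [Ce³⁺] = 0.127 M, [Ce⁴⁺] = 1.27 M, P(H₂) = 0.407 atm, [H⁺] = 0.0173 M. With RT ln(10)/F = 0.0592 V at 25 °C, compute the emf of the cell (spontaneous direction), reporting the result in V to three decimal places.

+1.762 V

Ce⁴⁺/Ce³⁺ is the cathode (higher E°), H⁺/H₂ the anode: E°cell = +1.61 − (+0.00) = +1.61 V, n = 2.
Overall: 2 Ce⁴⁺(aq) + H₂(g) → 2 Ce³⁺(aq) + 2 H⁺(aq)
Q = [Ce³⁺]^2·[H⁺]^2 / ([Ce⁴⁺]^2·P(H₂)); log Q = -5.134.
E = E° − (0.0592/n) log Q = +1.61 − (0.0592/2)(-5.134) = +1.762 V.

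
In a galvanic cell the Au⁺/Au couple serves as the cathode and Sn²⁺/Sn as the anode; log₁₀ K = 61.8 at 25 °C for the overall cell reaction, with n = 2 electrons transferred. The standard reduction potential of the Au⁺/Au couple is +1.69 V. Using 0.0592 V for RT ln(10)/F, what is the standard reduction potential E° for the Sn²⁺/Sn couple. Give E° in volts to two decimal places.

-0.14 V

E°cell = (0.0592/n)·log K = (0.0592/2)(61.8) = +1.829 V.
Since Au⁺/Au is the cathode and Sn²⁺/Sn the anode, E°cell = E°(Au⁺/Au) − E°(Sn²⁺/Sn).
So E°(Sn²⁺/Sn) = E°(Au⁺/Au) − E°cell = (+1.69) − (+1.829) = -0.14 V.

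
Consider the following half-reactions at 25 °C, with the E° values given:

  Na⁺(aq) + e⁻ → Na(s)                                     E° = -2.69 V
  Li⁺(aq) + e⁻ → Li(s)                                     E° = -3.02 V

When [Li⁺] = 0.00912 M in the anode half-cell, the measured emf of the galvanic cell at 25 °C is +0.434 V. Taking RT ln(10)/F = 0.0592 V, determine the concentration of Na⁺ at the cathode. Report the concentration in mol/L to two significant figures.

0.52 M

Na⁺/Na is the cathode, Li⁺/Li the anode: E°cell = +0.33 V, n = 1.
Overall reaction: Na⁺(aq) + Li(s) → Na(s) + Li⁺(aq); Q = [Li⁺]^1/[Na⁺]^1.
From E = E° − (0.0592/n) log Q: log Q = (E° − E)·n/0.0592 = (+0.33 − (+0.434))·1/0.0592 = -1.7568.
So 1·log[Na⁺] = 1·log(0.00912) − log Q = -2.0400 − (-1.7568) = -0.2832; [Na⁺] = 10^(-0.2832) ≈ 0.52 M.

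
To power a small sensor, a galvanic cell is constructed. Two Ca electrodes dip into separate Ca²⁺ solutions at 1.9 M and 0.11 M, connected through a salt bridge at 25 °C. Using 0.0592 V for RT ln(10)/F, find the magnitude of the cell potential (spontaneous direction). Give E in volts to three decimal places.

+0.037 V

For a concentration cell E°cell = 0. The 1.9 M side is the cathode (reduction is favoured where [Ca²⁺] is higher).
With n = 2, E = −(0.0592/2) log([Ca²⁺]ₐₙ/[Ca²⁺]꜀ₐₜ) = −(0.0592/2) log(0.11/1.9) = −(0.0592/2)(-1.237) = +0.037 V.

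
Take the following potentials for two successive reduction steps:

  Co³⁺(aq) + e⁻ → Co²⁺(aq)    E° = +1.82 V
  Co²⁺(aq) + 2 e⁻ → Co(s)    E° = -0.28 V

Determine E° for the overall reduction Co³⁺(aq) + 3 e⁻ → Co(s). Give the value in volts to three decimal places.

+0.420 V

Since ΔG° = −nFE° is additive over sequential reductions, n₃E°₃ = n₁E°₁ + n₂E°₂.
E°₃ = (1×+1.82 + 2×-0.28) / 3 = (+1.260) / 3 = +0.420 V.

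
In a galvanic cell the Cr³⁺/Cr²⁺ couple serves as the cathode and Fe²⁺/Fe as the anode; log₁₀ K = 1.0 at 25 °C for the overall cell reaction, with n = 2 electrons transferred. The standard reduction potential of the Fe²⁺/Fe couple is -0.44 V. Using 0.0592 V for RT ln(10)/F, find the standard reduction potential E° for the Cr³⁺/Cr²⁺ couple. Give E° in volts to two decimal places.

E°cell = (0.0592/n)·log K = (0.0592/2)(1.0) = +0.030 V.
Since Cr³⁺/Cr²⁺ is the cathode and Fe²⁺/Fe the anode, E°cell = E°(Cr³⁺/Cr²⁺) − E°(Fe²⁺/Fe).
So E°(Cr³⁺/Cr²⁺) = E°cell + E°(Fe²⁺/Fe) = +0.030 + (-0.44) = -0.41 V.

-0.41 V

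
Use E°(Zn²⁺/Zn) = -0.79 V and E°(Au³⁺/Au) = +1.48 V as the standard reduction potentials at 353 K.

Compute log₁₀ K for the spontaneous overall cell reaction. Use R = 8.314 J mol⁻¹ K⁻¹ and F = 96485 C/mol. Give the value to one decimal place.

194.5

Cathode: Au³⁺/Au; anode: Zn²⁺/Zn. E°cell = (+1.48) − (-0.79) = +2.27 V, with n = 6.
ΔG° = −nFE° = −RT ln K, so ln K = nFE°/(RT) = (6)(96485)(+2.27) / ((8.314)(353)) = 447.767.
log₁₀ K = 447.767 / ln 10 = 194.5.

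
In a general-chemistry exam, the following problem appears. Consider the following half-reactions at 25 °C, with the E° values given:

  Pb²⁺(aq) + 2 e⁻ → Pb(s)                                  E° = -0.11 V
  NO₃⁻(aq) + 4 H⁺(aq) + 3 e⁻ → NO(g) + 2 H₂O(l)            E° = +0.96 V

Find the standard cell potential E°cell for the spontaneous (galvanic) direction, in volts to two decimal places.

+1.07 V

The NO₃⁻/NO couple has the higher reduction potential, so it is the cathode; Pb²⁺/Pb is oxidised at the anode.
E°cell = E°(cathode) − E°(anode) = (+0.96) − (-0.11) = +1.07 V.
Since E°cell > 0, the reaction is spontaneous under standard conditions.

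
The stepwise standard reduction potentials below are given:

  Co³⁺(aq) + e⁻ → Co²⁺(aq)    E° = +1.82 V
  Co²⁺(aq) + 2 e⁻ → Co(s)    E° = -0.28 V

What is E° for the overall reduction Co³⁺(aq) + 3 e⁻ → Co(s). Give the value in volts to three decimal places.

+0.420 V

Adding the free-energy changes (−nFE°) of the two steps gives −n₃FE°₃ = −n₁FE°₁ − n₂FE°₂.
E°₃ = (1×+1.82 + 2×-0.28) / 3 = (+1.260) / 3 = +0.420 V.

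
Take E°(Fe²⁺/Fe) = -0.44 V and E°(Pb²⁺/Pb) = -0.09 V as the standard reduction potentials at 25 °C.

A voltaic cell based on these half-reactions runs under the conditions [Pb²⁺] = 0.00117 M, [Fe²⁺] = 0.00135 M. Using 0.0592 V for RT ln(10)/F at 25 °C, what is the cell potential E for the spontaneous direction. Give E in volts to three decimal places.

+0.348 V

Pb²⁺/Pb is the cathode (higher E°), Fe²⁺/Fe the anode: E°cell = -0.09 − (-0.44) = +0.35 V, n = 2.
Overall: Pb²⁺(aq) + Fe(s) → Pb(s) + Fe²⁺(aq)
Q = [Fe²⁺] / ([Pb²⁺]); log Q = 0.062.
E = E° − (0.0592/n) log Q = +0.35 − (0.0592/2)(0.062) = +0.348 V.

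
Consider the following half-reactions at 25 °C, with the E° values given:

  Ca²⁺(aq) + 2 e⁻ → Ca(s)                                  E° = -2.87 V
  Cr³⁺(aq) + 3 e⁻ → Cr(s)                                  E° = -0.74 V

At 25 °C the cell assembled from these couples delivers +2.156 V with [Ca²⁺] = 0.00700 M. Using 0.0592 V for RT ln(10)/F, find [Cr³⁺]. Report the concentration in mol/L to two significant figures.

Cr³⁺/Cr is the cathode, Ca²⁺/Ca the anode: E°cell = +2.13 V, n = 6.
Overall reaction: 2 Cr³⁺(aq) + 3 Ca(s) → 2 Cr(s) + 3 Ca²⁺(aq); Q = [Ca²⁺]^3/[Cr³⁺]^2.
From E = E° − (0.0592/n) log Q: log Q = (E° − E)·n/0.0592 = (+2.13 − (+2.156))·6/0.0592 = -2.6351.
So 2·log[Cr³⁺] = 3·log(0.007) − log Q = -6.4647 − (-2.6351) = -3.8296; log[Cr³⁺] = -3.8296 / 2 = -1.9148; [Cr³⁺] = 10^(-1.9148) ≈ 0.012 M.

0.012 M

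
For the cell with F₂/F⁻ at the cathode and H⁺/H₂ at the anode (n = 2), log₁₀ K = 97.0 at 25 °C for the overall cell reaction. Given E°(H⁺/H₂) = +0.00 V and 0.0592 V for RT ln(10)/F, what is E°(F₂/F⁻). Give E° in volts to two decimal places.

+2.87 V

E°cell = (0.0592/n)·log K = (0.0592/2)(97.0) = +2.871 V.
Since F₂/F⁻ is the cathode and H⁺/H₂ the anode, E°cell = E°(F₂/F⁻) − E°(H⁺/H₂).
So E°(F₂/F⁻) = E°cell + E°(H⁺/H₂) = +2.871 + (+0.00) = +2.87 V.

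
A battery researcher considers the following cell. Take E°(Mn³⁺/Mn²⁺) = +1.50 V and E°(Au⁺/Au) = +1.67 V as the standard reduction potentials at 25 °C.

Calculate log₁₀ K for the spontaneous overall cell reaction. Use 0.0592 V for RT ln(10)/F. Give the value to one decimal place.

Cathode: Au⁺/Au; anode: Mn³⁺/Mn²⁺. E°cell = +0.17 V, n = 1.
log K = nE°cell / 0.0592 = (1)(+0.17) / 0.0592 = 2.9.

2.9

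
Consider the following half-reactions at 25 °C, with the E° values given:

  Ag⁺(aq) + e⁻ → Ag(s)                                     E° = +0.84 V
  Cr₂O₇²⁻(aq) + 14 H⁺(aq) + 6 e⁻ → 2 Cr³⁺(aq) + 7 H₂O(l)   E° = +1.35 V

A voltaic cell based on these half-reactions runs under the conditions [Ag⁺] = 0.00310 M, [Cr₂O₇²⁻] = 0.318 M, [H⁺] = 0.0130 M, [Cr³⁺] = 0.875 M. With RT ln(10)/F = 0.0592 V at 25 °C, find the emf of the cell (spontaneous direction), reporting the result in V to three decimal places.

Cr₂O₇²⁻/Cr³⁺ is the cathode (higher E°), Ag⁺/Ag the anode: E°cell = +1.35 − (+0.84) = +0.51 V, n = 6.
Overall: Cr₂O₇²⁻(aq) + 14 H⁺(aq) + 6 Ag(s) → 2 Cr³⁺(aq) + 7 H₂O(l) + 6 Ag⁺(aq)
Q = [Cr³⁺]^2·[Ag⁺]^6 / ([Cr₂O₇²⁻]·[H⁺]^14); log Q = 11.735.
E = E° − (0.0592/n) log Q = +0.51 − (0.0592/6)(11.735) = +0.394 V.

+0.394 V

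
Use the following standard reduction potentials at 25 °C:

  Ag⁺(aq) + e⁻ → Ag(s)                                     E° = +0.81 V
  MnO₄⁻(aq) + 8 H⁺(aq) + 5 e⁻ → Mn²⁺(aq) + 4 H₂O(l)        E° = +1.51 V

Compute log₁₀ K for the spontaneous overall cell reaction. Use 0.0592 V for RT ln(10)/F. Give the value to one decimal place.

59.1

Cathode: MnO₄⁻/Mn²⁺; anode: Ag⁺/Ag. E°cell = +0.70 V, n = 5.
log K = nE°cell / 0.0592 = (5)(+0.70) / 0.0592 = 59.1.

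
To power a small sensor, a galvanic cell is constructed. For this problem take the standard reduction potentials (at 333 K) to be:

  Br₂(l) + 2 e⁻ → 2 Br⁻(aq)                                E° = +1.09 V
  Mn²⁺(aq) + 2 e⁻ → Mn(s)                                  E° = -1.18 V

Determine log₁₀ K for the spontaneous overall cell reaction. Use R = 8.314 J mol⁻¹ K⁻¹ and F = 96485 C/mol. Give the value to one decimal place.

Cathode: Br₂/Br⁻; anode: Mn²⁺/Mn. E°cell = (+1.09) − (-1.18) = +2.27 V, with n = 2.
ΔG° = −nFE° = −RT ln K, so ln K = nFE°/(RT) = (2)(96485)(+2.27) / ((8.314)(333)) = 158.220.
log₁₀ K = 158.220 / ln 10 = 68.7.

68.7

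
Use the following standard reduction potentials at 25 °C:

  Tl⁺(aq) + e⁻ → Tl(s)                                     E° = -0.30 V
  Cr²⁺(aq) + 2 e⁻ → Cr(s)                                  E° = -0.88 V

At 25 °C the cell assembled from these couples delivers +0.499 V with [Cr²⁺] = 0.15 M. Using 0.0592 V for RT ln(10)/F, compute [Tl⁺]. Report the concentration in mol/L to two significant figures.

0.017 M

Tl⁺/Tl is the cathode, Cr²⁺/Cr the anode: E°cell = +0.58 V, n = 2.
Overall reaction: 2 Tl⁺(aq) + Cr(s) → 2 Tl(s) + Cr²⁺(aq); Q = [Cr²⁺]^1/[Tl⁺]^2.
From E = E° − (0.0592/n) log Q: log Q = (E° − E)·n/0.0592 = (+0.58 − (+0.499))·2/0.0592 = 2.7365.
So 2·log[Tl⁺] = 1·log(0.15) − log Q = -0.8239 − (2.7365) = -3.5604; log[Tl⁺] = -3.5604 / 2 = -1.7802; [Tl⁺] = 10^(-1.7802) ≈ 0.017 M.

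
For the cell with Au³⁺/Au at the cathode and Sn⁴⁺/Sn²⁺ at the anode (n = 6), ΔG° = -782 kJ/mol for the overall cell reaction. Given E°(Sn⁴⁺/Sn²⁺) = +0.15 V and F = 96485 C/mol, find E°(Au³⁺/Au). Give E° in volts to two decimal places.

+1.50 V

E°cell = −ΔG°/(nF) = −(-782×10³)/((6)(96485)) = +1.351 V.
Since Au³⁺/Au is the cathode and Sn⁴⁺/Sn²⁺ the anode, E°cell = E°(Au³⁺/Au) − E°(Sn⁴⁺/Sn²⁺).
So E°(Au³⁺/Au) = E°cell + E°(Sn⁴⁺/Sn²⁺) = +1.351 + (+0.15) = +1.50 V.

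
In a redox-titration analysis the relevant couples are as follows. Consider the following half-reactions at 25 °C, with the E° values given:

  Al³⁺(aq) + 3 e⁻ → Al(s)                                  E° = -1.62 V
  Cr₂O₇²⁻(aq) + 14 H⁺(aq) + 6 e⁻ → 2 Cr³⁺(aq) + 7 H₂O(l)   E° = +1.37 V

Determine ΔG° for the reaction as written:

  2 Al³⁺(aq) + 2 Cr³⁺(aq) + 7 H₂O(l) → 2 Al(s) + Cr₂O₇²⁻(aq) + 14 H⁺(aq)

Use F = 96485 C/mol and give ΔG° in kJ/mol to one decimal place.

+1730.9 kJ/mol

As written, Al³⁺/Al is reduced (cathode) and Cr₂O₇²⁻/Cr³⁺ is oxidised (anode), so E°cell = (-1.62) − (+1.37) = -2.99 V.
Balancing electrons gives n = 6.
ΔG° = −nFE° = −(6)(96485)(-2.99) = 1,730,941 J = +1730.9 kJ/mol.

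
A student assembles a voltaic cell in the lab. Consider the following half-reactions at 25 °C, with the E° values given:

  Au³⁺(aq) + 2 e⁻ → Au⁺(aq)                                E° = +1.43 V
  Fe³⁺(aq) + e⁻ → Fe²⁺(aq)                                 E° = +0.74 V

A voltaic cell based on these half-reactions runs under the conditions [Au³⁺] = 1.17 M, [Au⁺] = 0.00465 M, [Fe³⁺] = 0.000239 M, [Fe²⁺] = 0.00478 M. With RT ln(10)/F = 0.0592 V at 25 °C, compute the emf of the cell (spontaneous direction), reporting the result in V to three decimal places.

+0.838 V

Au³⁺/Au⁺ is the cathode (higher E°), Fe³⁺/Fe²⁺ the anode: E°cell = +1.43 − (+0.74) = +0.69 V, n = 2.
Overall: Au³⁺(aq) + 2 Fe²⁺(aq) → Au⁺(aq) + 2 Fe³⁺(aq)
Q = [Au⁺]·[Fe³⁺]^2 / ([Au³⁺]·[Fe²⁺]^2); log Q = -5.003.
E = E° − (0.0592/n) log Q = +0.69 − (0.0592/2)(-5.003) = +0.838 V.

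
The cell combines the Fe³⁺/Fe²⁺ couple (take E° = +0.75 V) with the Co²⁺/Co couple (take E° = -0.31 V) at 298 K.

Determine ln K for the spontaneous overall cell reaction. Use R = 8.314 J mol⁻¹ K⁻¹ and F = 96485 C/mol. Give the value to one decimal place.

Cathode: Fe³⁺/Fe²⁺; anode: Co²⁺/Co. E°cell = (+0.75) − (-0.31) = +1.06 V, with n = 2.
ΔG° = −nFE° = −RT ln K, so ln K = nFE°/(RT) = (2)(96485)(+1.06) / ((8.314)(298)) = 82.560.

82.6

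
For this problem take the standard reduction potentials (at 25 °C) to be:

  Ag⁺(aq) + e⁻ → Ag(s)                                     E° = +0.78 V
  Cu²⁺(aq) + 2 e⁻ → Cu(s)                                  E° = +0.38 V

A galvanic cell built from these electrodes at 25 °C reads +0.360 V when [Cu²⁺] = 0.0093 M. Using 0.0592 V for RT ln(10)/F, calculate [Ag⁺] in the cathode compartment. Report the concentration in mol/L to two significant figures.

0.020 M

Ag⁺/Ag is the cathode, Cu²⁺/Cu the anode: E°cell = +0.40 V, n = 2.
Overall reaction: 2 Ag⁺(aq) + Cu(s) → 2 Ag(s) + Cu²⁺(aq); Q = [Cu²⁺]^1/[Ag⁺]^2.
From E = E° − (0.0592/n) log Q: log Q = (E° − E)·n/0.0592 = (+0.40 − (+0.360))·2/0.0592 = 1.3514.
So 2·log[Ag⁺] = 1·log(0.0093) − log Q = -2.0315 − (1.3514) = -3.3829; log[Ag⁺] = -3.3829 / 2 = -1.6914; [Ag⁺] = 10^(-1.6914) ≈ 0.020 M.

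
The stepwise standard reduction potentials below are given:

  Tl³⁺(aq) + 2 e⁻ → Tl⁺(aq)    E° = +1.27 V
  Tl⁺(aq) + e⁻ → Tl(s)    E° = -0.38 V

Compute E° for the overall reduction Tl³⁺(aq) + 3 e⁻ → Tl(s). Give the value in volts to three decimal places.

+0.720 V

Standard free energies of sequential steps add: ΔG°₃ = ΔG°₁ + ΔG°₂, so n₃E°₃ = n₁E°₁ + n₂E°₂.
E°₃ = (2×+1.27 + 1×-0.38) / 3 = (+2.160) / 3 = +0.720 V.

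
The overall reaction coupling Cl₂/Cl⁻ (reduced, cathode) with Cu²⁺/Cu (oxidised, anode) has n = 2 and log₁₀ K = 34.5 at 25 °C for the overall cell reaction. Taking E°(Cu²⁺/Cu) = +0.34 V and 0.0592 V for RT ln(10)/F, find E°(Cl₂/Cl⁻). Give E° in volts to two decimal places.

E°cell = (0.0592/n)·log K = (0.0592/2)(34.5) = +1.021 V.
Since Cl₂/Cl⁻ is the cathode and Cu²⁺/Cu the anode, E°cell = E°(Cl₂/Cl⁻) − E°(Cu²⁺/Cu).
So E°(Cl₂/Cl⁻) = E°cell + E°(Cu²⁺/Cu) = +1.021 + (+0.34) = +1.36 V.

+1.36 V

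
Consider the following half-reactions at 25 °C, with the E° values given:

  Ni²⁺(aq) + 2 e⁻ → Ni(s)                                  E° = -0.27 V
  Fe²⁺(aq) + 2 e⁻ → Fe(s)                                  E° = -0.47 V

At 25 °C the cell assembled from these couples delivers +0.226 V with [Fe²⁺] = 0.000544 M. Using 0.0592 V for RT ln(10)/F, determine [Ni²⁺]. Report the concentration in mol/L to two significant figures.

Ni²⁺/Ni is the cathode, Fe²⁺/Fe the anode: E°cell = +0.20 V, n = 2.
Overall reaction: Ni²⁺(aq) + Fe(s) → Ni(s) + Fe²⁺(aq); Q = [Fe²⁺]^1/[Ni²⁺]^1.
From E = E° − (0.0592/n) log Q: log Q = (E° − E)·n/0.0592 = (+0.20 − (+0.226))·2/0.0592 = -0.8784.
So 1·log[Ni²⁺] = 1·log(0.000544) − log Q = -3.2644 − (-0.8784) = -2.3860; [Ni²⁺] = 10^(-2.3860) ≈ 0.0041 M.

0.0041 M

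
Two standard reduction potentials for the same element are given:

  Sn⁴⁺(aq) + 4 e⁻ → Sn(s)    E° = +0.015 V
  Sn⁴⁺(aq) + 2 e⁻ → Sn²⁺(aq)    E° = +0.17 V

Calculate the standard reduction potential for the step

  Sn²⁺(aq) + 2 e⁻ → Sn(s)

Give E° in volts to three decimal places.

Sequential free energies add, so n₃E°₃ = n₁E°₁ + n₂E°₂.
With n₃ = 4, and the known step contributing 2×(+0.17) V, the unknown satisfies 2·E° = 4×(+0.015) − 2×(+0.17) = -0.280.
E° = -0.280 / 2 = -0.140 V.

-0.140 V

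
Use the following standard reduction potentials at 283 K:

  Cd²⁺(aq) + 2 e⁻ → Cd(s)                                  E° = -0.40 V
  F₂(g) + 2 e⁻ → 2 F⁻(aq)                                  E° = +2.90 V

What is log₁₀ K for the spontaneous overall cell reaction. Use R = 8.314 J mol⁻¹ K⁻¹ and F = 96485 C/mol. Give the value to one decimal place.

117.5

Cathode: F₂/F⁻; anode: Cd²⁺/Cd. E°cell = (+2.90) − (-0.40) = +3.30 V, with n = 2.
ΔG° = −nFE° = −RT ln K, so ln K = nFE°/(RT) = (2)(96485)(+3.30) / ((8.314)(283)) = 270.650.
log₁₀ K = 270.650 / ln 10 = 117.5.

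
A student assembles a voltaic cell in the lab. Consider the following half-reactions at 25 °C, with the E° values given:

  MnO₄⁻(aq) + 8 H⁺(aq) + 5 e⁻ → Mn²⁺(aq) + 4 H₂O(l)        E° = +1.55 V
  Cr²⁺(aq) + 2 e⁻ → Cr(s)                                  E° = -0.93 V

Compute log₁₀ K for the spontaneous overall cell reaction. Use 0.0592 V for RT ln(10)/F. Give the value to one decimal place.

418.9

Cathode: MnO₄⁻/Mn²⁺; anode: Cr²⁺/Cr. E°cell = +2.48 V, n = 10.
log K = nE°cell / 0.0592 = (10)(+2.48) / 0.0592 = 418.9.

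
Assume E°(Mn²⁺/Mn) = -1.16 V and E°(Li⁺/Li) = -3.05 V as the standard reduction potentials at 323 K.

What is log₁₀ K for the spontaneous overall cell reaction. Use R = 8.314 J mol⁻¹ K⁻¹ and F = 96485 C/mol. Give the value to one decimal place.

Cathode: Mn²⁺/Mn; anode: Li⁺/Li. E°cell = (-1.16) − (-3.05) = +1.89 V, with n = 2.
ΔG° = −nFE° = −RT ln K, so ln K = nFE°/(RT) = (2)(96485)(+1.89) / ((8.314)(323)) = 135.812.
log₁₀ K = 135.812 / ln 10 = 59.0.

59.0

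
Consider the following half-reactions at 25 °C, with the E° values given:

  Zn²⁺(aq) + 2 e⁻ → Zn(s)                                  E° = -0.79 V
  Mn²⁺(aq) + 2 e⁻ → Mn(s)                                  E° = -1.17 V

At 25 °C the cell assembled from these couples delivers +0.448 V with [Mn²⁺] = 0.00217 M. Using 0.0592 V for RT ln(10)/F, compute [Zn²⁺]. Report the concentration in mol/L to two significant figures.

Zn²⁺/Zn is the cathode, Mn²⁺/Mn the anode: E°cell = +0.38 V, n = 2.
Overall reaction: Zn²⁺(aq) + Mn(s) → Zn(s) + Mn²⁺(aq); Q = [Mn²⁺]^1/[Zn²⁺]^1.
From E = E° − (0.0592/n) log Q: log Q = (E° − E)·n/0.0592 = (+0.38 − (+0.448))·2/0.0592 = -2.2973.
So 1·log[Zn²⁺] = 1·log(0.00217) − log Q = -2.6635 − (-2.2973) = -0.3662; [Zn²⁺] = 10^(-0.3662) ≈ 0.43 M.

0.43 M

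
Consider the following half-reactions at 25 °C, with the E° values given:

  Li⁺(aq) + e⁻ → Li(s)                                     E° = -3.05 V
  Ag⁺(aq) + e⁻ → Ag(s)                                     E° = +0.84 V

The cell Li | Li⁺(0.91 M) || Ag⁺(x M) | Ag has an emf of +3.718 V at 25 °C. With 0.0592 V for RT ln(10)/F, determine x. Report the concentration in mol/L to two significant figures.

Ag⁺/Ag is the cathode, Li⁺/Li the anode: E°cell = +3.89 V, n = 1.
Overall reaction: Ag⁺(aq) + Li(s) → Ag(s) + Li⁺(aq); Q = [Li⁺]^1/[Ag⁺]^1.
From E = E° − (0.0592/n) log Q: log Q = (E° − E)·n/0.0592 = (+3.89 − (+3.718))·1/0.0592 = 2.9054.
So 1·log[Ag⁺] = 1·log(0.91) − log Q = -0.0410 − (2.9054) = -2.9464; [Ag⁺] = 10^(-2.9464) ≈ 0.0011 M.

0.0011 M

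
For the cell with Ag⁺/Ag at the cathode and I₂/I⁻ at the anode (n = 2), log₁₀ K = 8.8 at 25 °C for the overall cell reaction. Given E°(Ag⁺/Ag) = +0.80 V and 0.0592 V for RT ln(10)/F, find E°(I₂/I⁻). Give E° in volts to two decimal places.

E°cell = (0.0592/n)·log K = (0.0592/2)(8.8) = +0.260 V.
Since Ag⁺/Ag is the cathode and I₂/I⁻ the anode, E°cell = E°(Ag⁺/Ag) − E°(I₂/I⁻).
So E°(I₂/I⁻) = E°(Ag⁺/Ag) − E°cell = (+0.80) − (+0.260) = +0.54 V.

+0.54 V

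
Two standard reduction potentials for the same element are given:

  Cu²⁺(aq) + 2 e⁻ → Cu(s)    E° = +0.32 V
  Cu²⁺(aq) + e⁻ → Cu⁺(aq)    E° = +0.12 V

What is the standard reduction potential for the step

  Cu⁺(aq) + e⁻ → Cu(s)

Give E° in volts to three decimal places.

+0.520 V

Sequential free energies add, so n₃E°₃ = n₁E°₁ + n₂E°₂.
With n₃ = 2, and the known step contributing 1×(+0.12) V, the unknown satisfies 1·E° = 2×(+0.32) − 1×(+0.12) = +0.520.
E° = +0.520 / 1 = +0.520 V.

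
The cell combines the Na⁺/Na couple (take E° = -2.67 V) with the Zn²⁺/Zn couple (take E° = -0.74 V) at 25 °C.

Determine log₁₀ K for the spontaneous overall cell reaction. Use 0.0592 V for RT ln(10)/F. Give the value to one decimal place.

65.2

Cathode: Zn²⁺/Zn; anode: Na⁺/Na. E°cell = +1.93 V, n = 2.
log K = nE°cell / 0.0592 = (2)(+1.93) / 0.0592 = 65.2.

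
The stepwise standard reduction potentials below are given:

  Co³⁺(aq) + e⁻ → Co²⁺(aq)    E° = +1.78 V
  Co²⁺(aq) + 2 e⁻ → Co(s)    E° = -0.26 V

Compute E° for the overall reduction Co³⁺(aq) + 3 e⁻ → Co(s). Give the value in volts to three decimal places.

+0.420 V

Since ΔG° = −nFE° is additive over sequential reductions, n₃E°₃ = n₁E°₁ + n₂E°₂.
E°₃ = (1×+1.78 + 2×-0.26) / 3 = (+1.260) / 3 = +0.420 V.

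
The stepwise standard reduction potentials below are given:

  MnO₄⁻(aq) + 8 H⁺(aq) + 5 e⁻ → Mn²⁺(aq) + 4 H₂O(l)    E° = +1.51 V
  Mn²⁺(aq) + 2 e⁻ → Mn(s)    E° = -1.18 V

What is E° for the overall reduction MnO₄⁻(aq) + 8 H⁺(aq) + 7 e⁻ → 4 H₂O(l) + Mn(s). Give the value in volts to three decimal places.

+0.741 V

Adding the free-energy changes (−nFE°) of the two steps gives −n₃FE°₃ = −n₁FE°₁ − n₂FE°₂.
E°₃ = (5×+1.51 + 2×-1.18) / 7 = (+5.190) / 7 = +0.741 V.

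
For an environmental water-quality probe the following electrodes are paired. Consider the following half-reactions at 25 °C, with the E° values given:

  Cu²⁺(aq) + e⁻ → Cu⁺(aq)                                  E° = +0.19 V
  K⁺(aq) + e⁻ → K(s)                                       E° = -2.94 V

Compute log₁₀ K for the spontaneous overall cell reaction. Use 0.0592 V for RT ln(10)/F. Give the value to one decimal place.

52.9

Cathode: Cu²⁺/Cu⁺; anode: K⁺/K. E°cell = +3.13 V, n = 1.
log K = nE°cell / 0.0592 = (1)(+3.13) / 0.0592 = 52.9.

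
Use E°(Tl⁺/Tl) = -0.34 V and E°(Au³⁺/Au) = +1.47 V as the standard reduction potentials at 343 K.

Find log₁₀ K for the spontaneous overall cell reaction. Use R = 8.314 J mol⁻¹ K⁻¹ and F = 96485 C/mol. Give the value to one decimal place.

Cathode: Au³⁺/Au; anode: Tl⁺/Tl. E°cell = (+1.47) − (-0.34) = +1.81 V, with n = 3.
ΔG° = −nFE° = −RT ln K, so ln K = nFE°/(RT) = (3)(96485)(+1.81) / ((8.314)(343)) = 183.720.
log₁₀ K = 183.720 / ln 10 = 79.8.

79.8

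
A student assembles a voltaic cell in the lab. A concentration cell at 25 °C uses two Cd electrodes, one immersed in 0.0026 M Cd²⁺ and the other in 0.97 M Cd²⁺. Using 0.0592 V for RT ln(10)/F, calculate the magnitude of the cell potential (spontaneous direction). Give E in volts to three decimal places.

For a concentration cell E°cell = 0. The 0.97 M side is the cathode (reduction is favoured where [Cd²⁺] is higher).
With n = 2, E = −(0.0592/2) log([Cd²⁺]ₐₙ/[Cd²⁺]꜀ₐₜ) = −(0.0592/2) log(0.0026/0.97) = −(0.0592/2)(-2.572) = +0.076 V.

+0.076 V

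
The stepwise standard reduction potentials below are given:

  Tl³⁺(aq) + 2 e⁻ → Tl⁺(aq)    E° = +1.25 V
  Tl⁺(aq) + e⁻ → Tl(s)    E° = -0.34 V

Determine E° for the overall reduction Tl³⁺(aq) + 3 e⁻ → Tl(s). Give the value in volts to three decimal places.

+0.720 V

Since ΔG° = −nFE° is additive over sequential reductions, n₃E°₃ = n₁E°₁ + n₂E°₂.
E°₃ = (2×+1.25 + 1×-0.34) / 3 = (+2.160) / 3 = +0.720 V.
Simply averaging or adding the two E° values would be wrong; the electron-weighted sum is required.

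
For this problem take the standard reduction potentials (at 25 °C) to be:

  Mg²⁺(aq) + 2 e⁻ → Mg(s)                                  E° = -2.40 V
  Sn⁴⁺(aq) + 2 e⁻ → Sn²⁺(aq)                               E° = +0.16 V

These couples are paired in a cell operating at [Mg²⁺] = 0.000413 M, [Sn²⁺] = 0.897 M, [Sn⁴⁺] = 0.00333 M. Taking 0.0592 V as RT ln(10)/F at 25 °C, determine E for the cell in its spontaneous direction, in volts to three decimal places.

Sn⁴⁺/Sn²⁺ is the cathode (higher E°), Mg²⁺/Mg the anode: E°cell = +0.16 − (-2.40) = +2.56 V, n = 2.
Overall: Sn⁴⁺(aq) + Mg(s) → Sn²⁺(aq) + Mg²⁺(aq)
Q = [Sn²⁺]·[Mg²⁺] / ([Sn⁴⁺]); log Q = -0.954.
E = E° − (0.0592/n) log Q = +2.56 − (0.0592/2)(-0.954) = +2.588 V.

+2.588 V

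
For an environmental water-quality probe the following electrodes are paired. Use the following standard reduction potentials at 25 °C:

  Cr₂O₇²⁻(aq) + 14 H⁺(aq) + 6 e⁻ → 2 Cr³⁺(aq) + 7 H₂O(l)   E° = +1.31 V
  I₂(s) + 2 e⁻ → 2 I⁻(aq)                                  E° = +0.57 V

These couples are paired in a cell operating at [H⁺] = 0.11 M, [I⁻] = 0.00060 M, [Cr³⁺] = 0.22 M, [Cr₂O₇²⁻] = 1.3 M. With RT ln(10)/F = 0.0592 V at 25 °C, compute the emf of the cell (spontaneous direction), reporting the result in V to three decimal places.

+0.431 V

Cr₂O₇²⁻/Cr³⁺ is the cathode (higher E°), I₂/I⁻ the anode: E°cell = +1.31 − (+0.57) = +0.74 V, n = 6.
Overall: Cr₂O₇²⁻(aq) + 14 H⁺(aq) + 6 I⁻(aq) → 2 Cr³⁺(aq) + 7 H₂O(l) + 3 I₂(s)
Q = [Cr³⁺]^2 / ([Cr₂O₇²⁻]·[H⁺]^14·[I⁻]^6); log Q = 31.322.
E = E° − (0.0592/n) log Q = +0.74 − (0.0592/6)(31.322) = +0.431 V.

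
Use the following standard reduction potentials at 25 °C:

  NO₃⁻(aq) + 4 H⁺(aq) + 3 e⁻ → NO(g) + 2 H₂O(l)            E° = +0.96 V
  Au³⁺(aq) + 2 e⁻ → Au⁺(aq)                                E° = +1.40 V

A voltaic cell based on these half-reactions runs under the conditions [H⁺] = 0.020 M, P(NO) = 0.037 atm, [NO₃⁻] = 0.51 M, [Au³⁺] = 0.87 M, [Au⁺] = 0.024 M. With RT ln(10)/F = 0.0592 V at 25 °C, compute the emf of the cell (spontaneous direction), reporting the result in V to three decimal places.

Au³⁺/Au⁺ is the cathode (higher E°), NO₃⁻/NO the anode: E°cell = +1.40 − (+0.96) = +0.44 V, n = 6.
Overall: 3 Au³⁺(aq) + 2 NO(g) + 4 H₂O(l) → 3 Au⁺(aq) + 2 NO₃⁻(aq) + 8 H⁺(aq)
Q = [Au⁺]^3·[NO₃⁻]^2·[H⁺]^8 / ([Au³⁺]^3·P(NO)^2); log Q = -15.991.
E = E° − (0.0592/n) log Q = +0.44 − (0.0592/6)(-15.991) = +0.598 V.

+0.598 V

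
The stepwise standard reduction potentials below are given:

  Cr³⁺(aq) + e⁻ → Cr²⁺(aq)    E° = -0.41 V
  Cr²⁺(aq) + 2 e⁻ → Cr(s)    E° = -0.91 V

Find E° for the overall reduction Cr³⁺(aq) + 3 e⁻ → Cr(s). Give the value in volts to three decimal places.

-0.743 V

Since ΔG° = −nFE° is additive over sequential reductions, n₃E°₃ = n₁E°₁ + n₂E°₂.
E°₃ = (1×-0.41 + 2×-0.91) / 3 = (-2.230) / 3 = -0.743 V.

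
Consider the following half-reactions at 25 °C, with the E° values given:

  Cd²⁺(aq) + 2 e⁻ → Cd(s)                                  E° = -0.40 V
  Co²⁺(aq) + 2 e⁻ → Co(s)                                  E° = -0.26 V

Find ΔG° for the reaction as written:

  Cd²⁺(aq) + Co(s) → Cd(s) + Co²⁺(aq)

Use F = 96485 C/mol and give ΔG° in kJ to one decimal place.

As written, Cd²⁺/Cd is reduced (cathode) and Co²⁺/Co is oxidised (anode), so E°cell = (-0.40) − (-0.26) = -0.14 V.
Balancing electrons gives n = 2.
ΔG° = −nFE° = −(2)(96485)(-0.14) = 27,016 J = +27.0 kJ.

+27.0 kJ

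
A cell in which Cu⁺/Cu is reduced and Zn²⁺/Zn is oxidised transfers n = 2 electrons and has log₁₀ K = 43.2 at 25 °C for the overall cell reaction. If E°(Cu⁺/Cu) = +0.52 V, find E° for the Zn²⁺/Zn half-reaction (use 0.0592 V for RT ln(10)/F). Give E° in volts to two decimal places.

E°cell = (0.0592/n)·log K = (0.0592/2)(43.2) = +1.279 V.
Since Cu⁺/Cu is the cathode and Zn²⁺/Zn the anode, E°cell = E°(Cu⁺/Cu) − E°(Zn²⁺/Zn).
So E°(Zn²⁺/Zn) = E°(Cu⁺/Cu) − E°cell = (+0.52) − (+1.279) = -0.76 V.

-0.76 V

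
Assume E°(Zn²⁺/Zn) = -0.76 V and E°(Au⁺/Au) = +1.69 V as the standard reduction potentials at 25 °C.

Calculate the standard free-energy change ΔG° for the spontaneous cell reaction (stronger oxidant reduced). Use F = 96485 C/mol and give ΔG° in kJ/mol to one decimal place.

-472.8 kJ/mol

Au⁺/Au (E° = +1.69 V) is the cathode; Zn²⁺/Zn (E° = -0.76 V) is the anode, so E°cell = +2.45 V.
Balancing electrons gives n = 2 (lcm of 1 and 2).
ΔG° = −nFE° = −(2)(96485)(+2.45) = -472,777 J = -472.8 kJ/mol.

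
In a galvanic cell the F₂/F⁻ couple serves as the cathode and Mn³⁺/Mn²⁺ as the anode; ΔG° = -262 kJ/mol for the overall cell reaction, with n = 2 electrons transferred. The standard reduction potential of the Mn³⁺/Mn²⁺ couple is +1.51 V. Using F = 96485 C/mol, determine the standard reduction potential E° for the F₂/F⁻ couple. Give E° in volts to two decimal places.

E°cell = −ΔG°/(nF) = −(-262×10³)/((2)(96485)) = +1.358 V.
Since F₂/F⁻ is the cathode and Mn³⁺/Mn²⁺ the anode, E°cell = E°(F₂/F⁻) − E°(Mn³⁺/Mn²⁺).
So E°(F₂/F⁻) = E°cell + E°(Mn³⁺/Mn²⁺) = +1.358 + (+1.51) = +2.87 V.

+2.87 V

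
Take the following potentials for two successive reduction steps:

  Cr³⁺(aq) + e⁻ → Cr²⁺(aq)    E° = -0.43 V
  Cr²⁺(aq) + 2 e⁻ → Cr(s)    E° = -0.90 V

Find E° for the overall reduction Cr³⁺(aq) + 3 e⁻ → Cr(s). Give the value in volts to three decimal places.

Standard free energies of sequential steps add: ΔG°₃ = ΔG°₁ + ΔG°₂, so n₃E°₃ = n₁E°₁ + n₂E°₂.
E°₃ = (1×-0.43 + 2×-0.90) / 3 = (-2.230) / 3 = -0.743 V.

-0.743 V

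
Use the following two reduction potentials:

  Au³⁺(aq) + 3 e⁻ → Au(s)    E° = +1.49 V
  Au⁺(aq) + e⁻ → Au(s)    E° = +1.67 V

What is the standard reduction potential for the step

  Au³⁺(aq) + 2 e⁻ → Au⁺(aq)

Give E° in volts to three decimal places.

+1.400 V

Sequential free energies add, so n₃E°₃ = n₁E°₁ + n₂E°₂.
With n₃ = 3, and the known step contributing 1×(+1.67) V, the unknown satisfies 2·E° = 3×(+1.49) − 1×(+1.67) = +2.800.
E° = +2.800 / 2 = +1.400 V.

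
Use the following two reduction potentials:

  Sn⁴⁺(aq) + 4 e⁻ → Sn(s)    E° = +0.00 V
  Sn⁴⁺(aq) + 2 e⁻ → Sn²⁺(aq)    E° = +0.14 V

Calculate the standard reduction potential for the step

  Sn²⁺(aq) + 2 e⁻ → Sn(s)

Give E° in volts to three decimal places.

-0.140 V

Sequential free energies add, so n₃E°₃ = n₁E°₁ + n₂E°₂.
With n₃ = 4, and the known step contributing 2×(+0.14) V, the unknown satisfies 2·E° = 4×(+0.00) − 2×(+0.14) = -0.280.
E° = -0.280 / 2 = -0.140 V.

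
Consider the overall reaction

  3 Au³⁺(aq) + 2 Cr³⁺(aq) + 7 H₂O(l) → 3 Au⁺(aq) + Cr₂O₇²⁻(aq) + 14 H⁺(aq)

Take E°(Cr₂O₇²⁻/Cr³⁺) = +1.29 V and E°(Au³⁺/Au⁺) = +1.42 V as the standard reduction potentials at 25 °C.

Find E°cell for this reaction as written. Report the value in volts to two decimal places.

The Au³⁺/Au⁺ couple has the higher reduction potential, so it is the cathode; Cr₂O₇²⁻/Cr³⁺ is oxidised at the anode.
E°cell = E°(cathode) − E°(anode) = (+1.42) − (+1.29) = +0.13 V.
Since E°cell > 0, the reaction is spontaneous under standard conditions.

+0.13 V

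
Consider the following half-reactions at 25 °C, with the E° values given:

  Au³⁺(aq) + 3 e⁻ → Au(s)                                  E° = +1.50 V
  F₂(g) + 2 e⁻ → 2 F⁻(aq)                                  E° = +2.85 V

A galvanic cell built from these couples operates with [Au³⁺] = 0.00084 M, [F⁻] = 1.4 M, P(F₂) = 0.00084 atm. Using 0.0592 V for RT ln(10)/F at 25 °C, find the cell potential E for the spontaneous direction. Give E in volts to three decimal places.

+1.311 V

F₂/F⁻ is the cathode (higher E°), Au³⁺/Au the anode: E°cell = +2.85 − (+1.50) = +1.35 V, n = 6.
Overall: 3 F₂(g) + 2 Au(s) → 6 F⁻(aq) + 2 Au³⁺(aq)
Q = [F⁻]^6·[Au³⁺]^2 / (P(F₂)^3); log Q = 3.952.
E = E° − (0.0592/n) log Q = +1.35 − (0.0592/6)(3.952) = +1.311 V.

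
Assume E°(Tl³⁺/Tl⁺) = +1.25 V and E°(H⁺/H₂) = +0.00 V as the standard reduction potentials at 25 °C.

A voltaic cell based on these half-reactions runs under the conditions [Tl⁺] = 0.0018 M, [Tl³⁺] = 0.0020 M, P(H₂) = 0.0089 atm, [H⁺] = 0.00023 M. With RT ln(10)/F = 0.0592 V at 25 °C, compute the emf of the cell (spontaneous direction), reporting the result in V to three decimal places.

Tl³⁺/Tl⁺ is the cathode (higher E°), H⁺/H₂ the anode: E°cell = +1.25 − (+0.00) = +1.25 V, n = 2.
Overall: Tl³⁺(aq) + H₂(g) → Tl⁺(aq) + 2 H⁺(aq)
Q = [Tl⁺]·[H⁺]^2 / ([Tl³⁺]·P(H₂)); log Q = -5.272.
E = E° − (0.0592/n) log Q = +1.25 − (0.0592/2)(-5.272) = +1.406 V.

+1.406 V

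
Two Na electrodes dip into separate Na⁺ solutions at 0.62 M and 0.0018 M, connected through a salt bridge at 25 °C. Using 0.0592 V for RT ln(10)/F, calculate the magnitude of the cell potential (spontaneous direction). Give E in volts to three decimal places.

For a concentration cell E°cell = 0. The 0.62 M side is the cathode (reduction is favoured where [Na⁺] is higher).
With n = 1, E = −(0.0592/1) log([Na⁺]ₐₙ/[Na⁺]꜀ₐₜ) = −(0.0592/1) log(0.0018/0.62) = −(0.0592/1)(-2.537) = +0.150 V.

+0.150 V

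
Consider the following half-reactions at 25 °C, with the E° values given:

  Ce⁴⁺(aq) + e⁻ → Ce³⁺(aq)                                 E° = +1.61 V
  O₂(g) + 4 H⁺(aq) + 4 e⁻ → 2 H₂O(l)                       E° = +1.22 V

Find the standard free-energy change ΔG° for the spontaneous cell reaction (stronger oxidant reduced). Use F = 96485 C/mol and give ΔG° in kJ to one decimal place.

Ce⁴⁺/Ce³⁺ (E° = +1.61 V) is the cathode; O₂/H₂O (E° = +1.22 V) is the anode, so E°cell = +0.39 V.
Balancing electrons gives n = 4 (lcm of 1 and 4).
ΔG° = −nFE° = −(4)(96485)(+0.39) = -150,517 J = -150.5 kJ.

-150.5 kJ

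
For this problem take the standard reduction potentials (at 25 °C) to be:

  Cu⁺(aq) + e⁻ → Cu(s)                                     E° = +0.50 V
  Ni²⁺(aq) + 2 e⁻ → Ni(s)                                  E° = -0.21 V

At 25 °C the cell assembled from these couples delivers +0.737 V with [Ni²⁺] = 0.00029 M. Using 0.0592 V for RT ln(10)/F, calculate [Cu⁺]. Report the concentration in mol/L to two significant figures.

Cu⁺/Cu is the cathode, Ni²⁺/Ni the anode: E°cell = +0.71 V, n = 2.
Overall reaction: 2 Cu⁺(aq) + Ni(s) → 2 Cu(s) + Ni²⁺(aq); Q = [Ni²⁺]^1/[Cu⁺]^2.
From E = E° − (0.0592/n) log Q: log Q = (E° − E)·n/0.0592 = (+0.71 − (+0.737))·2/0.0592 = -0.9122.
So 2·log[Cu⁺] = 1·log(0.00029) − log Q = -3.5376 − (-0.9122) = -2.6254; log[Cu⁺] = -2.6254 / 2 = -1.3127; [Cu⁺] = 10^(-1.3127) ≈ 0.049 M.

0.049 M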